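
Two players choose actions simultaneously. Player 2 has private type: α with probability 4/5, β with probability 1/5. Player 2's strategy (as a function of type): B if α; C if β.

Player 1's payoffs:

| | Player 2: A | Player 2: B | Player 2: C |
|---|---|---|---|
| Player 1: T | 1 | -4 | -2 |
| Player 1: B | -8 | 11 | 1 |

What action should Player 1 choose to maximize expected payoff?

B

E[T] = 4/5·(-4) + 1/5·(-2) = -18/5
E[B] = 4/5·(11) + 1/5·(1) = 9
Best response: B (9 is the largest).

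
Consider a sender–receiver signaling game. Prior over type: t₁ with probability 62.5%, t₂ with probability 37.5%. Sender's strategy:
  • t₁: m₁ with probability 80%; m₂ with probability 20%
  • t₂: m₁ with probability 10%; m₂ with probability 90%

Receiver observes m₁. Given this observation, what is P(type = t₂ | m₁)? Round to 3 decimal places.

0.070

Apply Bayes' rule using the sender's strategy as the likelihood.
P(m₁) = 0.625·0.8 + 0.375·0.1 = 0.5375
P(t₂ | m₁) = (0.375·0.1) / 0.5375 = 0.0375 / 0.5375 = 0.0697674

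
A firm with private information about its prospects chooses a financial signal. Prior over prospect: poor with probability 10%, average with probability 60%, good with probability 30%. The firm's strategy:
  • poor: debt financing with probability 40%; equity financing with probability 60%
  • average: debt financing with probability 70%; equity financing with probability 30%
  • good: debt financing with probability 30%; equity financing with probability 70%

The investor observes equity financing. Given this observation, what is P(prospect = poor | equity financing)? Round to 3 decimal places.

0.133

Apply Bayes' rule using the sender's strategy as the likelihood.
P(equity financing) = 0.1·0.6 + 0.6·0.3 + 0.3·0.7 = 0.45
P(poor | equity financing) = (0.1·0.6) / 0.45 = 0.06 / 0.45 = 0.133333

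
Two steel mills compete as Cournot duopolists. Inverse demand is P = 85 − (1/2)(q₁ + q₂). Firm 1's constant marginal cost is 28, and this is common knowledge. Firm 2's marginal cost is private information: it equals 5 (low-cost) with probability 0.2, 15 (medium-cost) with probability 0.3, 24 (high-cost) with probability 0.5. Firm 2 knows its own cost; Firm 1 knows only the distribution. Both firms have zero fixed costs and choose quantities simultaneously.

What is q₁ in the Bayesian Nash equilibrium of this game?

31

Type-c best response for Firm 2: q₂(c) = (85 − c) − q₁/2.
Firm 1 maximizes expected profit; its first-order condition is 85 − q₁ − (1/2)E[q₂] − 28 = 0.
Substituting E[q₂] and solving: E[c₂] = 17.5, so q₁ = (85 − 2·28 + 17.5)/(3/2) = 31.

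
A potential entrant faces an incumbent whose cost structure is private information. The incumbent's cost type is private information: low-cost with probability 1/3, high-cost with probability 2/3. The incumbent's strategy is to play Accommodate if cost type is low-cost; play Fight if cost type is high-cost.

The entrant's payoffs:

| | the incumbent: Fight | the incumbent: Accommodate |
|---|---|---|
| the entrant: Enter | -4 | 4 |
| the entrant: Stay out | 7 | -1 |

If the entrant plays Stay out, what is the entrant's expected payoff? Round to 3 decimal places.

4.333

Take the expectation over the incumbent's cost type, weighting each type's action by its prior probability.
E[Stay out] = 1/3·(-1) + 2/3·7 = (-1/3) + 14/3 = 13/3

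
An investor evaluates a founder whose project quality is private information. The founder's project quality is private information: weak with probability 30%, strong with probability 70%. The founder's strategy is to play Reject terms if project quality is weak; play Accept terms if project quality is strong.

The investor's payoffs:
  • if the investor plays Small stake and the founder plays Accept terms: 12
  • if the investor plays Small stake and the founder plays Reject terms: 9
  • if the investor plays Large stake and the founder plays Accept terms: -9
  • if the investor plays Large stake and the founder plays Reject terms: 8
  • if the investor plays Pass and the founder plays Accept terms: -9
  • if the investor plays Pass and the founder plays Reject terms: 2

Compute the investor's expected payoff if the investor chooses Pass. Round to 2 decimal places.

-5.70

E[Pass] = 0.3·2 + 0.7·(-9) = 0.6 + (-6.3) = -5.7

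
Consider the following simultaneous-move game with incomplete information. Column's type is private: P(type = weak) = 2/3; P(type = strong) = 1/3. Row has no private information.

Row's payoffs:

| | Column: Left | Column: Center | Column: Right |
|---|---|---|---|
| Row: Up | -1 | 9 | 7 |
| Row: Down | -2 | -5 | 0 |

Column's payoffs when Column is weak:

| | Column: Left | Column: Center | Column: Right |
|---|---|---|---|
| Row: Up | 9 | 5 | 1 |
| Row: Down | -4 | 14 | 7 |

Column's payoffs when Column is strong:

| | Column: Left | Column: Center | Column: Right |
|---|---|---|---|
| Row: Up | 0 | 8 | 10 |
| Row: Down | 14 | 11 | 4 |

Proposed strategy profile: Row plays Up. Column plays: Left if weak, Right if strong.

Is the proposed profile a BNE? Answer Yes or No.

A profile is a BNE iff every type of every player is best-responding given beliefs about the other side.
Row plays Up: E[Up] = 2/3·(-1) + 1/3·(7) = 5/3; E[Down] = -4/3. Best-responding. ✓
Column (type weak), facing Up: Left gives 9, Center gives 5, Right gives 1. Proposed Left is best. ✓
Column (type strong), facing Up: Left gives 0, Center gives 8, Right gives 10. Proposed Right is best. ✓

Yes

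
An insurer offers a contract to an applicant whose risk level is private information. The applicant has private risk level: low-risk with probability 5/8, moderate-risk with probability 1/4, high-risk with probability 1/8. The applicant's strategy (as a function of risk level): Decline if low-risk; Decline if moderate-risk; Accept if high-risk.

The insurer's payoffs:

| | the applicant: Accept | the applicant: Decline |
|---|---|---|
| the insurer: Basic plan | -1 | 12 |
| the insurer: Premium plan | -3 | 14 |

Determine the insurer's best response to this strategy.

Compute the insurer's expected payoff for each action, taking the expectation over the applicant's type.
E[Basic plan] = 5/8·(12) + 1/4·(12) + 1/8·(-1) = 83/8
E[Premium plan] = 5/8·(14) + 1/4·(14) + 1/8·(-3) = 95/8
Best response: Premium plan (95/8 is the largest).

Premium plan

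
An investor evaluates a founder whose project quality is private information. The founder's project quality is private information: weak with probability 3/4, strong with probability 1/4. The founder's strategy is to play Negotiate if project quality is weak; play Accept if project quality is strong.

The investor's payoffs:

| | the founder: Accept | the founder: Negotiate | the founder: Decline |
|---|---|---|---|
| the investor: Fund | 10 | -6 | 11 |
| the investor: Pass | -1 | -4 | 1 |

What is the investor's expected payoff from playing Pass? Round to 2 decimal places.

-3.25

Take the expectation over the founder's project quality, weighting each type's action by its prior probability.
E[Pass] = 3/4·(-4) + 1/4·(-1) = (-3) + (-1/4) = -13/4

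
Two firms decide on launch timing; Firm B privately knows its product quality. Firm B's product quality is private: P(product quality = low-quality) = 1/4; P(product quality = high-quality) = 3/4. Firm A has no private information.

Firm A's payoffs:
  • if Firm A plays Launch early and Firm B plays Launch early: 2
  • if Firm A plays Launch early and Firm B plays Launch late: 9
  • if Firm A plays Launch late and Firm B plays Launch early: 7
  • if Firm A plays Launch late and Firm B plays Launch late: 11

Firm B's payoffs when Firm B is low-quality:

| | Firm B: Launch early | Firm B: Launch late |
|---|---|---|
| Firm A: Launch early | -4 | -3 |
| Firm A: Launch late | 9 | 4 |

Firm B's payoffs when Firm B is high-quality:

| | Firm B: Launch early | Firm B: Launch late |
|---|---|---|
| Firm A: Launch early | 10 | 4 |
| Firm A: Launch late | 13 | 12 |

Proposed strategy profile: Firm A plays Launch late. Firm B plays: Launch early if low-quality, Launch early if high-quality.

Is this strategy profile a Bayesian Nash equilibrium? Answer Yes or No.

Yes

A profile is a BNE iff every type of every player is best-responding given beliefs about the other side.
Firm A plays Launch late: E[Launch late] = 1/4·(7) + 3/4·(7) = 7; E[Launch early] = 2. Best-responding. ✓
Firm B (product quality low-quality), facing Launch late: Launch early gives 9, Launch late gives 4. Proposed Launch early is best. ✓
Firm B (product quality high-quality), facing Launch late: Launch early gives 13, Launch late gives 12. Proposed Launch early is best. ✓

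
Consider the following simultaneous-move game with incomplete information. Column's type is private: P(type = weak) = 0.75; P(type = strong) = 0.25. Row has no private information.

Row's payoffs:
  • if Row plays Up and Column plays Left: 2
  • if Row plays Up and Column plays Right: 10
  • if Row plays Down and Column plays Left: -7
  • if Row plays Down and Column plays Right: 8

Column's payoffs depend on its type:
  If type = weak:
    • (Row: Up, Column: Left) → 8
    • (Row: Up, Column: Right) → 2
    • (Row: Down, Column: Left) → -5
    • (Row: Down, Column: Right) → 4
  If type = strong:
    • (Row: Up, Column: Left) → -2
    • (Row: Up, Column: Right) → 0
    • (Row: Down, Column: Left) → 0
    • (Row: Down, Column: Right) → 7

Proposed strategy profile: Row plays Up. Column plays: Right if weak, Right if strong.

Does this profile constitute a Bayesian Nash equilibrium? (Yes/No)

Row plays Up: E[Up] = 0.75·(10) + 0.25·(10) = 10; E[Down] = 8. Best-responding. ✓
Column (type weak), facing Up: Left gives 8, Right gives 2. Proposed Right is not best — profitable deviation exists. ✗
Column (type strong), facing Up: Left gives -2, Right gives 0. Proposed Right is best. ✓

No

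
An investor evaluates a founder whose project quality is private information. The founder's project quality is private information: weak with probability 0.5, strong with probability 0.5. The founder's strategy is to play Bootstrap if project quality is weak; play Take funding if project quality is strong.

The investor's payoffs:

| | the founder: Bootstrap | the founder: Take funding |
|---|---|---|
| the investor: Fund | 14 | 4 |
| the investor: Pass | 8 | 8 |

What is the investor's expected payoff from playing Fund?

9

Take the expectation over the founder's project quality, weighting each type's action by its prior probability.
E[Fund] = 0.5·14 + 0.5·4 = 7 + 2 = 9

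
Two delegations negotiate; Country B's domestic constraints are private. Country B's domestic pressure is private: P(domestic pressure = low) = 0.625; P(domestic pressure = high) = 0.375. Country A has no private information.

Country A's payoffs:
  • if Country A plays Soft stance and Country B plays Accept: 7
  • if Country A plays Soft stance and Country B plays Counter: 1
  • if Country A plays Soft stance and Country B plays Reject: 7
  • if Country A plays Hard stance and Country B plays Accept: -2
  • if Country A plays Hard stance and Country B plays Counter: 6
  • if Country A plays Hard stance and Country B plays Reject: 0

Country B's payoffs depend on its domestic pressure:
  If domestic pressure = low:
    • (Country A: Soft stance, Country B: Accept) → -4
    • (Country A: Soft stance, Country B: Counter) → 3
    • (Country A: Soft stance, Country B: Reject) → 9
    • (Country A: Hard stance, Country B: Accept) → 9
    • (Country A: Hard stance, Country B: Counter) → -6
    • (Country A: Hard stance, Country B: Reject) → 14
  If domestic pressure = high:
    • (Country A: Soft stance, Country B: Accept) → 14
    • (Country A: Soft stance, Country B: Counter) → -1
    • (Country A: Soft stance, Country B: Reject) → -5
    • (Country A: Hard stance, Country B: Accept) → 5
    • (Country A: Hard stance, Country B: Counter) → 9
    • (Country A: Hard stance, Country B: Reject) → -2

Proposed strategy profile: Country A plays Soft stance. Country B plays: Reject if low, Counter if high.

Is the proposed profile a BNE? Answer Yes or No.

A profile is a BNE iff every type of every player is best-responding given beliefs about the other side.
Country A plays Soft stance: E[Soft stance] = 0.625·(7) + 0.375·(1) = 4.75; E[Hard stance] = 2.25. Best-responding. ✓
Country B (domestic pressure low), facing Soft stance: Accept gives -4, Counter gives 3, Reject gives 9. Proposed Reject is best. ✓
Country B (domestic pressure high), facing Soft stance: Accept gives 14, Counter gives -1, Reject gives -5. Proposed Counter is not best — profitable deviation exists. ✗

No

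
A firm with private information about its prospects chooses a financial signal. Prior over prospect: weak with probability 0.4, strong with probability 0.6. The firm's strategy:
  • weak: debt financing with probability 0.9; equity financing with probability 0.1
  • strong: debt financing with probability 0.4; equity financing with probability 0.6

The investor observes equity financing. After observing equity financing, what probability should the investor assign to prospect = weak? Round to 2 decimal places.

0.10

Apply Bayes' rule using the sender's strategy as the likelihood.
P(equity financing) = 0.4·0.1 + 0.6·0.6 = 0.4
P(weak | equity financing) = (0.4·0.1) / 0.4 = 0.04 / 0.4 = 0.1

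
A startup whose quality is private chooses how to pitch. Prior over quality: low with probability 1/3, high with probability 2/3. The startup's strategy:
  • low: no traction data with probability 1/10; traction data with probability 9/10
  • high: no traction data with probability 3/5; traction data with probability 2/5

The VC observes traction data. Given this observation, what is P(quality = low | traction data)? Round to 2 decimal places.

0.53

Apply Bayes' rule using the sender's strategy as the likelihood.
P(traction data) = (1/3)·(9/10) + (2/3)·(2/5) = 17/30
P(low | traction data) = ((1/3)·(9/10)) / (17/30) = (3/10) / (17/30) = 9/17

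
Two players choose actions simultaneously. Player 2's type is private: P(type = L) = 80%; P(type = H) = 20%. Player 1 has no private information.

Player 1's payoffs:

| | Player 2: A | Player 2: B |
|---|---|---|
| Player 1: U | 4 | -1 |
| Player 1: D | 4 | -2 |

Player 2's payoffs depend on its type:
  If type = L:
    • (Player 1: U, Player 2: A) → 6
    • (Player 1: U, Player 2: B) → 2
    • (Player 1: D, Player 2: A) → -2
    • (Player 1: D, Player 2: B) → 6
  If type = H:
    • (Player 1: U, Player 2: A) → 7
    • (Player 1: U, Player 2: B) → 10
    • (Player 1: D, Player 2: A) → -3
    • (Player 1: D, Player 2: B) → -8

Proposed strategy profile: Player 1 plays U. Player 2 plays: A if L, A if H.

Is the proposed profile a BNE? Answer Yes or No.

Player 1 plays U: E[U] = 0.8·(4) + 0.2·(4) = 4; E[D] = 4. Best-responding. ✓
Player 2 (type L), facing U: A gives 6, B gives 2. Proposed A is best. ✓
Player 2 (type H), facing U: A gives 7, B gives 10. Proposed A is not best — profitable deviation exists. ✗

No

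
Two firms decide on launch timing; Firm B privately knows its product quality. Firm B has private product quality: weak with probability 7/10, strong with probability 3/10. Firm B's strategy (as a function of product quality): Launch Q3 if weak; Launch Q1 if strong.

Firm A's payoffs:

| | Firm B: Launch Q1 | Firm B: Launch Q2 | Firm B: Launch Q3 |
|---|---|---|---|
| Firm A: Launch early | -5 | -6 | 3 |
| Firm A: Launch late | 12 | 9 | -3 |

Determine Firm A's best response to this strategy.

E[Launch early] = 7/10·(3) + 3/10·(-5) = 3/5
E[Launch late] = 7/10·(-3) + 3/10·(12) = 3/2
Best response: Launch late (3/2 is the largest).

Launch late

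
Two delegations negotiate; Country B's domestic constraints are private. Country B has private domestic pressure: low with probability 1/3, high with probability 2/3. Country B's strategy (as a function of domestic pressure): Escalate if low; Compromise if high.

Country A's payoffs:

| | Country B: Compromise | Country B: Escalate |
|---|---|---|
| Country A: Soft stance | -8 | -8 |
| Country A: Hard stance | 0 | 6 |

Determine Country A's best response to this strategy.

Hard stance

E[Soft stance] = 1/3·(-8) + 2/3·(-8) = -8
E[Hard stance] = 1/3·(6) + 2/3·(0) = 2
Best response: Hard stance (2 is the largest).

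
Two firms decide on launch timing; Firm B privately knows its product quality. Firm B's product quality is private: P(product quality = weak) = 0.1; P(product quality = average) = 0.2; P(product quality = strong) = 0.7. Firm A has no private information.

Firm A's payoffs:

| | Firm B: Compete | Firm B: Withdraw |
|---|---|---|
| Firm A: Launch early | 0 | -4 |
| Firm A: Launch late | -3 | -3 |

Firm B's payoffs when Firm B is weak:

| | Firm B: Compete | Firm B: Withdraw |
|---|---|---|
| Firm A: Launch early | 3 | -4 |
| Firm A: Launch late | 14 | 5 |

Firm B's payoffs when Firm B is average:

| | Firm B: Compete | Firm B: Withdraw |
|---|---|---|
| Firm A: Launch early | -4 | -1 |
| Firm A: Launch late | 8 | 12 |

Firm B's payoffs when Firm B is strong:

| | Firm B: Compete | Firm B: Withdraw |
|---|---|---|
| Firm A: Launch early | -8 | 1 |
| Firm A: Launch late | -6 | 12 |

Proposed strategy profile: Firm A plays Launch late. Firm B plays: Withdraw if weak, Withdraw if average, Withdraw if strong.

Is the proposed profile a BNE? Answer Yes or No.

A profile is a BNE iff every type of every player is best-responding given beliefs about the other side.
Firm A plays Launch late: E[Launch late] = 0.1·(-3) + 0.2·(-3) + 0.7·(-3) = -3; E[Launch early] = -4. Best-responding. ✓
Firm B (product quality weak), facing Launch late: Compete gives 14, Withdraw gives 5. Proposed Withdraw is not best — profitable deviation exists. ✗
Firm B (product quality average), facing Launch late: Compete gives 8, Withdraw gives 12. Proposed Withdraw is best. ✓
Firm B (product quality strong), facing Launch late: Compete gives -6, Withdraw gives 12. Proposed Withdraw is best. ✓

No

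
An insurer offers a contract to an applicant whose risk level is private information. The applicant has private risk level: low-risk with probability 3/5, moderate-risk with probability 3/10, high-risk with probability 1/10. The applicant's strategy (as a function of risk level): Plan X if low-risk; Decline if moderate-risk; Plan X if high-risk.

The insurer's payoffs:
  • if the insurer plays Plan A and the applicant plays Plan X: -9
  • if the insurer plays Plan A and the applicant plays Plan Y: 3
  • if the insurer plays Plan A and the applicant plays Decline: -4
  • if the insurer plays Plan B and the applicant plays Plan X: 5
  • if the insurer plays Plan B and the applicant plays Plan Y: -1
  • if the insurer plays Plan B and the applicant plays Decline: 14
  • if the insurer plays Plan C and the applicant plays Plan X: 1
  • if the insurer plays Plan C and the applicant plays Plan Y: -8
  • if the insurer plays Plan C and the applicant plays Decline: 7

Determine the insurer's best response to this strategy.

E[Plan A] = 3/5·(-9) + 3/10·(-4) + 1/10·(-9) = -15/2
E[Plan B] = 3/5·(5) + 3/10·(14) + 1/10·(5) = 77/10
E[Plan C] = 3/5·(1) + 3/10·(7) + 1/10·(1) = 14/5
Best response: Plan B (77/10 is the largest).

Plan B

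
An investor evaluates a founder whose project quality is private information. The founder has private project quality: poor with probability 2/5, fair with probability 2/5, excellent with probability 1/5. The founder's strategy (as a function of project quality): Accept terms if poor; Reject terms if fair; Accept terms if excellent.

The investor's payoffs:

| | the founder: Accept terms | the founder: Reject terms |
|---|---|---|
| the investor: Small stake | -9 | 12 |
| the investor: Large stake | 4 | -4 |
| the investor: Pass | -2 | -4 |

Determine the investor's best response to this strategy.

Large stake

E[Small stake] = 2/5·(-9) + 2/5·(12) + 1/5·(-9) = -3/5
E[Large stake] = 2/5·(4) + 2/5·(-4) + 1/5·(4) = 4/5
E[Pass] = 2/5·(-2) + 2/5·(-4) + 1/5·(-2) = -14/5
Best response: Large stake (4/5 is the largest).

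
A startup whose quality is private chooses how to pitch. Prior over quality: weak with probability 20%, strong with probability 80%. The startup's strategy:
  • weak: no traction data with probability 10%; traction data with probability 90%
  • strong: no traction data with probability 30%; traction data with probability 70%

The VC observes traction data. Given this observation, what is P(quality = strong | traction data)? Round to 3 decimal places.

0.757

P(traction data) = 0.2·0.9 + 0.8·0.7 = 0.74
P(strong | traction data) = (0.8·0.7) / 0.74 = 0.56 / 0.74 = 0.756757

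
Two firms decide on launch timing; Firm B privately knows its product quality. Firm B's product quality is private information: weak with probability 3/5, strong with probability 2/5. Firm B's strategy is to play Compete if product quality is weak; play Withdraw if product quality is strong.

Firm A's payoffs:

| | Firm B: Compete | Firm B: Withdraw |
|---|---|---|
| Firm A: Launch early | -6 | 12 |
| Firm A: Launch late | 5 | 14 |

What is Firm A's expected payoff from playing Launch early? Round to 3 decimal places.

E[Launch early] = 3/5·(-6) + 2/5·12 = (-18/5) + 24/5 = 6/5

1.200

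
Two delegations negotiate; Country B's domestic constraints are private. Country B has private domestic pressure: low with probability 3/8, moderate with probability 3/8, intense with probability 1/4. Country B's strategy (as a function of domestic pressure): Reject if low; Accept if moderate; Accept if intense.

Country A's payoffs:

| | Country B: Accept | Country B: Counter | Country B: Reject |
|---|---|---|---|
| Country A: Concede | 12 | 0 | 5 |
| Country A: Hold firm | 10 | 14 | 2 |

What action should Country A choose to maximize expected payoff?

E[Concede] = 3/8·(5) + 3/8·(12) + 1/4·(12) = 75/8
E[Hold firm] = 3/8·(2) + 3/8·(10) + 1/4·(10) = 7
Best response: Concede (75/8 is the largest).

Concede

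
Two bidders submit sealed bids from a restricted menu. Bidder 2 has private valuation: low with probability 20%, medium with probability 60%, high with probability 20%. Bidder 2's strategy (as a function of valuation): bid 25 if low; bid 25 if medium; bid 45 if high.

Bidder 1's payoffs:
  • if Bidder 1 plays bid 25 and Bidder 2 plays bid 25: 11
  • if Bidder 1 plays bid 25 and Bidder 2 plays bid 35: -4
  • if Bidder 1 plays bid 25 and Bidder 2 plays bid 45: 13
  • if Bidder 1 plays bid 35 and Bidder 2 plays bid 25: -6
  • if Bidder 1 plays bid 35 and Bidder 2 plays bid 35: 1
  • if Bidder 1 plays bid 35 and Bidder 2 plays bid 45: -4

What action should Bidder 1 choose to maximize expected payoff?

bid 25

E[bid 25] = 0.2·(11) + 0.6·(11) + 0.2·(13) = 11.4
E[bid 35] = 0.2·(-6) + 0.6·(-6) + 0.2·(-4) = -5.6
Best response: bid 25 (11.4 is the largest).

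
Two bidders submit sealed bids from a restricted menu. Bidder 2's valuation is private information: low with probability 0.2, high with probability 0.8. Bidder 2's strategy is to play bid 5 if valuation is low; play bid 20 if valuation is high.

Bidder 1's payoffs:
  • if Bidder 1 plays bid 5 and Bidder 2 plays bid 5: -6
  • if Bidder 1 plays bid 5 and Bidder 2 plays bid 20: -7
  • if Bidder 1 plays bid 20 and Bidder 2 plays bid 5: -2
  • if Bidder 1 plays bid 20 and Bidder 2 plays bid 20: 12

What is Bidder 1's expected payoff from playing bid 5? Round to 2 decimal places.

-6.80

E[bid 5] = 0.2·(-6) + 0.8·(-7) = (-1.2) + (-5.6) = -6.8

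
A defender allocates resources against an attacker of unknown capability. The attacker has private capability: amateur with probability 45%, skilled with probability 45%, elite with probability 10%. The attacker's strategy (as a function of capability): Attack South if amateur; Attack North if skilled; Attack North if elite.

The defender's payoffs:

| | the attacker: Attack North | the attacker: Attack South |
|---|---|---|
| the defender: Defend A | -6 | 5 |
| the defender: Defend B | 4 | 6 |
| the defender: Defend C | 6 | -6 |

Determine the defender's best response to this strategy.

Defend B

E[Defend A] = 0.45·(5) + 0.45·(-6) + 0.1·(-6) = -1.05
E[Defend B] = 0.45·(6) + 0.45·(4) + 0.1·(4) = 4.9
E[Defend C] = 0.45·(-6) + 0.45·(6) + 0.1·(6) = 0.6
Best response: Defend B (4.9 is the largest).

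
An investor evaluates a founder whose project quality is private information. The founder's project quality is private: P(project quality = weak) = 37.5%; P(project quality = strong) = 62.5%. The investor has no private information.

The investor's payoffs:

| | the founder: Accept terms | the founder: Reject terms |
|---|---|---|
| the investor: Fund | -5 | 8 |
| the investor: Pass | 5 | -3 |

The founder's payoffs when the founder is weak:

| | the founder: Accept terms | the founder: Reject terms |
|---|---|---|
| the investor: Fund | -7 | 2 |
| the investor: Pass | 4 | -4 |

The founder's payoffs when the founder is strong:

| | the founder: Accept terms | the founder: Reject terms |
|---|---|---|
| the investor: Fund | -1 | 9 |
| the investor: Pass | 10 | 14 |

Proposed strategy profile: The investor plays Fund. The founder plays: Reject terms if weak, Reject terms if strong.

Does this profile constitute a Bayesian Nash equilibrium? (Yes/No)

The investor plays Fund: E[Fund] = 0.375·(8) + 0.625·(8) = 8; E[Pass] = -3. Best-responding. ✓
The founder (project quality weak), facing Fund: Accept terms gives -7, Reject terms gives 2. Proposed Reject terms is best. ✓
The founder (project quality strong), facing Fund: Accept terms gives -1, Reject terms gives 9. Proposed Reject terms is best. ✓

Yes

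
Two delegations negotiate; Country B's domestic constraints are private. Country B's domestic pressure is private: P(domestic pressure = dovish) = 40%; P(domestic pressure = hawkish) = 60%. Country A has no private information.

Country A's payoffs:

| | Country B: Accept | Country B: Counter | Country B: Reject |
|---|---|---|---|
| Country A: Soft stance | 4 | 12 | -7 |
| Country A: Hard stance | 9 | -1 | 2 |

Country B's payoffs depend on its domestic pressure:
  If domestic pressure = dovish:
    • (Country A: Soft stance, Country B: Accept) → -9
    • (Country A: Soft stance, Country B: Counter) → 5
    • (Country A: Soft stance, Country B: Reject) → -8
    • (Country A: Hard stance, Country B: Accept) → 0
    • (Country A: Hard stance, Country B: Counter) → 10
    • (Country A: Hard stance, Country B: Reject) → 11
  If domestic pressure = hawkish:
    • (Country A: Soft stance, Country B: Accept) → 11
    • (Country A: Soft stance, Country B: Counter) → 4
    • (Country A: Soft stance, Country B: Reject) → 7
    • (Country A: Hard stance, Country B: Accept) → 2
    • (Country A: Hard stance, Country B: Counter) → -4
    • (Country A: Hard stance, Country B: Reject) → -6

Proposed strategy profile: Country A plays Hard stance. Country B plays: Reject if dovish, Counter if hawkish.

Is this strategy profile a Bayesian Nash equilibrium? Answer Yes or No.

A profile is a BNE iff every type of every player is best-responding given beliefs about the other side.
Country A plays Hard stance: E[Hard stance] = 0.4·(2) + 0.6·(-1) = 0.2; E[Soft stance] = 4.4. Not best-responding. ✗
Country B (domestic pressure dovish), facing Hard stance: Accept gives 0, Counter gives 10, Reject gives 11. Proposed Reject is best. ✓
Country B (domestic pressure hawkish), facing Hard stance: Accept gives 2, Counter gives -4, Reject gives -6. Proposed Counter is not best — profitable deviation exists. ✗

No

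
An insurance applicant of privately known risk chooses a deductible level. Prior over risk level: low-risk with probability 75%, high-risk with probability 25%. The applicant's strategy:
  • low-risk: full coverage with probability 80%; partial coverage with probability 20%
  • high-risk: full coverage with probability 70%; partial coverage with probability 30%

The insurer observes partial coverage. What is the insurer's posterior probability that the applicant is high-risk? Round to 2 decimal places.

0.33

P(partial coverage) = 0.75·0.2 + 0.25·0.3 = 0.225
P(high-risk | partial coverage) = (0.25·0.3) / 0.225 = 0.075 / 0.225 = 0.333333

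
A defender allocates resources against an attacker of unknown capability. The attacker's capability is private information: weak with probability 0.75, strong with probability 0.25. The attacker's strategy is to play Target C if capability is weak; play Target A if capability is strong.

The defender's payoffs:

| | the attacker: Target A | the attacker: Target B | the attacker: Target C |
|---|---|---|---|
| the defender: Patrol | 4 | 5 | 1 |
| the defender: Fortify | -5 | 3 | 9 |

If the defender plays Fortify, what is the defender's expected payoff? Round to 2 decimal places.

5.50

Take the expectation over the attacker's capability, weighting each type's action by its prior probability.
E[Fortify] = 0.75·9 + 0.25·(-5) = 6.75 + (-1.25) = 5.5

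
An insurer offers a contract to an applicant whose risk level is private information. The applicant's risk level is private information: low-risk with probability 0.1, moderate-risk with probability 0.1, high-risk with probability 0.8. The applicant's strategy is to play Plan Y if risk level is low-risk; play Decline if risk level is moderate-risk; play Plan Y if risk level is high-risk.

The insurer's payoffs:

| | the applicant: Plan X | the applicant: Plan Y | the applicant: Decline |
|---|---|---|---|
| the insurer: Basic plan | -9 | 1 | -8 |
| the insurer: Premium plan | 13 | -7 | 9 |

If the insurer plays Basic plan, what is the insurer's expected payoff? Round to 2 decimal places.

Take the expectation over the applicant's risk level, weighting each type's action by its prior probability.
E[Basic plan] = 0.1·1 + 0.1·(-8) + 0.8·1 = 0.1 + (-0.8) + 0.8 = 0.1

0.10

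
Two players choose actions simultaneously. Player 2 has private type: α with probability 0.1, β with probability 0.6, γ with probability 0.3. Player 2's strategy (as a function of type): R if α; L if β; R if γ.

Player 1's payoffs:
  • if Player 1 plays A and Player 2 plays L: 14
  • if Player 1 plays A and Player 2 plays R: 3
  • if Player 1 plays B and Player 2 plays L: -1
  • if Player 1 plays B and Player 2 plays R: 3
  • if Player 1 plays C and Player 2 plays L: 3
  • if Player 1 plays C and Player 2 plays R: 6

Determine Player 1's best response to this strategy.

E[A] = 0.1·(3) + 0.6·(14) + 0.3·(3) = 9.6
E[B] = 0.1·(3) + 0.6·(-1) + 0.3·(3) = 0.6
E[C] = 0.1·(6) + 0.6·(3) + 0.3·(6) = 4.2
Best response: A (9.6 is the largest).

A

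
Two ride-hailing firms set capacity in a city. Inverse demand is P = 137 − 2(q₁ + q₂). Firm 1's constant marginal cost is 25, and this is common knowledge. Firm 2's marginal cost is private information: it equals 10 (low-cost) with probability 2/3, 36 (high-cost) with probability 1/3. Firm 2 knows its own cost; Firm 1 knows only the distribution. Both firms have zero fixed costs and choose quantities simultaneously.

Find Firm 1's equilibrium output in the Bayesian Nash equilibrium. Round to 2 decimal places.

Firm 2 with cost c maximizes (137 − 2(q₁+q₂) − c)·q₂, giving q₂(c) = (137 − c − 2q₁)/4.
E[c₂] = 2/3·10 + 1/3·36 = 18.6667
Firm 1's FOC against E[q₂] yields q₁ = (137 − 2·25 + E[c₂])/6 = (137 − 50 + 18.6667)/6 = 17.6111.

17.61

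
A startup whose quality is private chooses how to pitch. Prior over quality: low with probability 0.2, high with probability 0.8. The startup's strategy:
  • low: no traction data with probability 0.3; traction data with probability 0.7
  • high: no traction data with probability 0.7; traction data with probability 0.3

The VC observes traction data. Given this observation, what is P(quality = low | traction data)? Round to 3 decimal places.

P(traction data) = 0.2·0.7 + 0.8·0.3 = 0.38
P(low | traction data) = (0.2·0.7) / 0.38 = 0.14 / 0.38 = 0.368421

0.368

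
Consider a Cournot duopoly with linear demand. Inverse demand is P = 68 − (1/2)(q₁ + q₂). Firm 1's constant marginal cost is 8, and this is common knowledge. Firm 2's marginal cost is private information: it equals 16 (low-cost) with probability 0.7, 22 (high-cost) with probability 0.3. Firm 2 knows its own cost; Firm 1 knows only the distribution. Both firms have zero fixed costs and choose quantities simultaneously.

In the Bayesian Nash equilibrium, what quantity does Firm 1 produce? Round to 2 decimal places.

46.53

Each type of Firm 2 best-responds to q₁; Firm 1 best-responds to the expected q₂ over Firm 2's types.
Firm 2 with cost c maximizes (68 − (1/2)(q₁+q₂) − c)·q₂, giving q₂(c) = (68 − c − (1/2)q₁).
E[c₂] = 0.7·16 + 0.3·22 = 17.8
Firm 1's FOC against E[q₂] yields q₁ = (68 − 2·8 + E[c₂])/(3/2) = (68 − 16 + 17.8)/(3/2) = 46.5333.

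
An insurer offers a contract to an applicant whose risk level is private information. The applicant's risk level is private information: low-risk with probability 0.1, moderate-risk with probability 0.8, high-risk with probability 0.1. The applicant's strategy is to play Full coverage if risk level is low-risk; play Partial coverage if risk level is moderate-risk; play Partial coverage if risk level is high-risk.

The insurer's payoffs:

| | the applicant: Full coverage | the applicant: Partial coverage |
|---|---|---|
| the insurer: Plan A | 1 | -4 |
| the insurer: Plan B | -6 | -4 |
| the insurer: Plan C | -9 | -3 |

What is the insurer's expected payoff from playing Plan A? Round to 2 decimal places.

-3.50

E[Plan A] = 0.1·1 + 0.8·(-4) + 0.1·(-4) = 0.1 + (-3.2) + (-0.4) = -3.5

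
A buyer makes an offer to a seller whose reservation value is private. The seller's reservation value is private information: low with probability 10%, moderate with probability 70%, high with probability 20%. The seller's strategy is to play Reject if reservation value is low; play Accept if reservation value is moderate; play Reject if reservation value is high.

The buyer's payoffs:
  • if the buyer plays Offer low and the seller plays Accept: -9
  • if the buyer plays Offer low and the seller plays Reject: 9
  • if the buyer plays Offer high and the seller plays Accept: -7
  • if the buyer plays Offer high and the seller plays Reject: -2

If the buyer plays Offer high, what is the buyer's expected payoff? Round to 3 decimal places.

-5.500

E[Offer high] = 0.1·(-2) + 0.7·(-7) + 0.2·(-2) = (-0.2) + (-4.9) + (-0.4) = -5.5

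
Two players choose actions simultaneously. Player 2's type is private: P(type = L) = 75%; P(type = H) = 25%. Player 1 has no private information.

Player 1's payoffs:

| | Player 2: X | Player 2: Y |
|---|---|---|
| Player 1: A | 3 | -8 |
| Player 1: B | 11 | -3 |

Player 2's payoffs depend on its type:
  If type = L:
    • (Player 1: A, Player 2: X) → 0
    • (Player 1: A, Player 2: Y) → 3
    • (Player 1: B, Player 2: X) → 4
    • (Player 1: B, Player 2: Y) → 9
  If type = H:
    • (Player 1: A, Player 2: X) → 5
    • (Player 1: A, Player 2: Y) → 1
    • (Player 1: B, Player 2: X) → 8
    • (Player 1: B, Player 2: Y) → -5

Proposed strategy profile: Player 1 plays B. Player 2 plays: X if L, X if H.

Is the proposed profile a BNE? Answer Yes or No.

A profile is a BNE iff every type of every player is best-responding given beliefs about the other side.
Player 1 plays B: E[B] = 0.75·(11) + 0.25·(11) = 11; E[A] = 3. Best-responding. ✓
Player 2 (type L), facing B: X gives 4, Y gives 9. Proposed X is not best — profitable deviation exists. ✗
Player 2 (type H), facing B: X gives 8, Y gives -5. Proposed X is best. ✓

No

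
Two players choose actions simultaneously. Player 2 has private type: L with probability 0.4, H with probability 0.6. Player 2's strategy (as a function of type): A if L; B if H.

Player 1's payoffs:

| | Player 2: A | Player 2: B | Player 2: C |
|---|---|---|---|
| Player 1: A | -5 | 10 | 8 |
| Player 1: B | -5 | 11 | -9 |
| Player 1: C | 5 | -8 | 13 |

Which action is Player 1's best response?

B

E[A] = 0.4·(-5) + 0.6·(10) = 4
E[B] = 0.4·(-5) + 0.6·(11) = 4.6
E[C] = 0.4·(5) + 0.6·(-8) = -2.8
Best response: B (4.6 is the largest).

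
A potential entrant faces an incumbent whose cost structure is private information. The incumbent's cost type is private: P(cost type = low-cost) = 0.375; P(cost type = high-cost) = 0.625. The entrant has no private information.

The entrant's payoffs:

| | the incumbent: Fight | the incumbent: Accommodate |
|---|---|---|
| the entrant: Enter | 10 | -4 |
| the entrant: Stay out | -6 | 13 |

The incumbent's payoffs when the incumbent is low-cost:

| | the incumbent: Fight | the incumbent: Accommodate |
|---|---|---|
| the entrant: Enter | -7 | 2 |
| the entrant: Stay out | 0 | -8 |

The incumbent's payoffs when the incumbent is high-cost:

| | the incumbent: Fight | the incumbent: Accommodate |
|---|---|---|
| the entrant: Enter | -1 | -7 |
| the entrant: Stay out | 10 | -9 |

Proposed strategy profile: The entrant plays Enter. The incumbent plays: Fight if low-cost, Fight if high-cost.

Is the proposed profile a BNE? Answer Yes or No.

A profile is a BNE iff every type of every player is best-responding given beliefs about the other side.
The entrant plays Enter: E[Enter] = 0.375·(10) + 0.625·(10) = 10; E[Stay out] = -6. Best-responding. ✓
The incumbent (cost type low-cost), facing Enter: Fight gives -7, Accommodate gives 2. Proposed Fight is not best — profitable deviation exists. ✗
The incumbent (cost type high-cost), facing Enter: Fight gives -1, Accommodate gives -7. Proposed Fight is best. ✓

No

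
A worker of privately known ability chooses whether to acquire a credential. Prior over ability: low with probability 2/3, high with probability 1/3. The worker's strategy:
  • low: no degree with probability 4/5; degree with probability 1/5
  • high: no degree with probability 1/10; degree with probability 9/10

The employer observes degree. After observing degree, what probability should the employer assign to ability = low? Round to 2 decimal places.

0.31

P(degree) = (2/3)·(1/5) + (1/3)·(9/10) = 13/30
P(low | degree) = ((2/3)·(1/5)) / (13/30) = (2/15) / (13/30) = 4/13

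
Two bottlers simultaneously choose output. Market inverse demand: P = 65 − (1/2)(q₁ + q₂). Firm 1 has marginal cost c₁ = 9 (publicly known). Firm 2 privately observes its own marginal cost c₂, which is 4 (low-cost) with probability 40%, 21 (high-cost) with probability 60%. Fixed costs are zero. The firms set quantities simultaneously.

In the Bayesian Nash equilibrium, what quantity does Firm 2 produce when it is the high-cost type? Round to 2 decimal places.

23.60

Type-c best response for Firm 2: q₂(c) = (65 − c) − q₁/2.
Firm 1 maximizes expected profit; its first-order condition is 65 − q₁ − (1/2)E[q₂] − 9 = 0.
Substituting E[q₂] and solving: E[c₂] = 14.2, so q₁ = (65 − 2·9 + 14.2)/(3/2) = 40.8.
q₂(high-cost) = (65 − 21 − (1/2)·40.8) = 23.6.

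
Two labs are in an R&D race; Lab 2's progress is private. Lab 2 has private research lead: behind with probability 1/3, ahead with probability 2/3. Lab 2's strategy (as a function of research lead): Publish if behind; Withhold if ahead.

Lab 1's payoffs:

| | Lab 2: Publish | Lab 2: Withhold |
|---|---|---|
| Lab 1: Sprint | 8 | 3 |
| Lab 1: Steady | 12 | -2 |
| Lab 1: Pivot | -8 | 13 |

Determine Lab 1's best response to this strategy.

Pivot

E[Sprint] = 1/3·(8) + 2/3·(3) = 14/3
E[Steady] = 1/3·(12) + 2/3·(-2) = 8/3
E[Pivot] = 1/3·(-8) + 2/3·(13) = 6
Best response: Pivot (6 is the largest).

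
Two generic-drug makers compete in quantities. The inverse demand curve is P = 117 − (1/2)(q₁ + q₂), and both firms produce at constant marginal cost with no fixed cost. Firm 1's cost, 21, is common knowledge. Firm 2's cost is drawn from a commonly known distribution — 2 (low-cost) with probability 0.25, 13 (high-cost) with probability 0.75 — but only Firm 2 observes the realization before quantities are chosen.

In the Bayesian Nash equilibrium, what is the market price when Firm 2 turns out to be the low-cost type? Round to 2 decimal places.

45.29

Each type of Firm 2 best-responds to q₁; Firm 1 best-responds to the expected q₂ over Firm 2's types.
Firm 2 with cost c maximizes (117 − (1/2)(q₁+q₂) − c)·q₂, giving q₂(c) = (117 − c − (1/2)q₁).
E[c₂] = 0.25·2 + 0.75·13 = 10.25
Firm 1's FOC against E[q₂] yields q₁ = (117 − 2·21 + E[c₂])/(3/2) = (117 − 42 + 10.25)/(3/2) = 56.8333.
q₂(low-cost) = 86.5833, so P = 117 − (1/2)·(56.8333 + 86.5833) = 45.2917.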